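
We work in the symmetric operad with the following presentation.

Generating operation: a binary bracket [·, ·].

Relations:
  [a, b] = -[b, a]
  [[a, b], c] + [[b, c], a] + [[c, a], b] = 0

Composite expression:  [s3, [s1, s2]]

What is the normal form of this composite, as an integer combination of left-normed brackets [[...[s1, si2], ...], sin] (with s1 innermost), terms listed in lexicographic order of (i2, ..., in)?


-[[s1, s2], s3]

Left-normed coefficients sit on the s1-initial expansion words.
Composite bracket: [s3, [s1, s2]]
Full expansion: 4 signed words from ab - ba (2^2 = 4).
Only words starting with s1 matter:
  word s1s2s3 has sign -1, contributing -[[s1, s2], s3]


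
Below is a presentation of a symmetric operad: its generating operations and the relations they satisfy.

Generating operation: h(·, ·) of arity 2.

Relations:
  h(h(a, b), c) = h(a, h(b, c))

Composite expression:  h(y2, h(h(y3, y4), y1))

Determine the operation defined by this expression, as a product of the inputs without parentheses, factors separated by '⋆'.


Under associativity of h, the answer is the y's in reading order.
h(y3, y4) reduces to y3 ⋆ y4
h(h(y3, y4), y1) reduces to y3 ⋆ y4 ⋆ y1
h(y2, h(h(y3, y4), y1)) reduces to y2 ⋆ y3 ⋆ y4 ⋆ y1

y2 ⋆ y3 ⋆ y4 ⋆ y1


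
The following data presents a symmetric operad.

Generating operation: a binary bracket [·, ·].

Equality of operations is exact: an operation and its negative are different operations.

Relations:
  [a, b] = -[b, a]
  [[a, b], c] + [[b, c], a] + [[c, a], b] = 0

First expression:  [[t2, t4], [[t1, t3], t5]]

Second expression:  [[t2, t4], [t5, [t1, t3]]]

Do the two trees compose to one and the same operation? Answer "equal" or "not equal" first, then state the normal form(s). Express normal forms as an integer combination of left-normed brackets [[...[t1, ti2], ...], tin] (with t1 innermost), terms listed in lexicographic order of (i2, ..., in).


not equal; the first gives -[[[[t1, t3], t5], t2], t4] + [[[[t1, t3], t5], t4], t2] and the second [[[[t1, t3], t5], t2], t4] - [[[[t1, t3], t5], t4], t2]


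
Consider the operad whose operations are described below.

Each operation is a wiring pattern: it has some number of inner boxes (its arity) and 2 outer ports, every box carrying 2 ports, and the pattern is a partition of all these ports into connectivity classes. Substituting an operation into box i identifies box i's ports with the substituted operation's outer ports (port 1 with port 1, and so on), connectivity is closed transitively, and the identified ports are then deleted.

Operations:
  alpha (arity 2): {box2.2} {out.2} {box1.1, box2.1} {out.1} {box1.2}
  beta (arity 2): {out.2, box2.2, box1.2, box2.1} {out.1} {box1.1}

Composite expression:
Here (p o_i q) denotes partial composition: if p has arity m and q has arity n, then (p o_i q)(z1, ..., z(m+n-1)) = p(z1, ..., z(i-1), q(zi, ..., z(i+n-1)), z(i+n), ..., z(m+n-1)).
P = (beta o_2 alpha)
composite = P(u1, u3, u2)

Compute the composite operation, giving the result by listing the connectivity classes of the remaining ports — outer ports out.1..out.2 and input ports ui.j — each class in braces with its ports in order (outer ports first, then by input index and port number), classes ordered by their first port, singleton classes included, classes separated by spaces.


After gluing at beta, chains via deleted ports link the u-ports.
the subtree at alpha composes to {out.1} {out.2} {u2.1, u3.1} {u2.2} {u3.2} on (u3, u2); out.j = own outer ports
the subtree at beta composes to {out.1} {out.2, u1.2} {u1.1} {u2.1, u3.1} {u2.2} {u3.2} on (u1, u3, u2); out.j = own outer ports

{out.1} {out.2, u1.2} {u1.1} {u2.1, u3.1} {u2.2} {u3.2}


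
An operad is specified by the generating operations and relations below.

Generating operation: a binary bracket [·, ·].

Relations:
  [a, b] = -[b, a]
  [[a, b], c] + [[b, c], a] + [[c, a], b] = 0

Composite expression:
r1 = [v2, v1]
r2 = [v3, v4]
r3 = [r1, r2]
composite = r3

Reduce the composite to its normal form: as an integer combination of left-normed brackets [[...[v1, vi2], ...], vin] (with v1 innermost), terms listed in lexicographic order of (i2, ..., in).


Skip Jacobi rewriting: expand, keep v1-initial words, read off terms.
Composite bracket: [[v2, v1], [v3, v4]]
Full expansion: 8 signed words from ab - ba (2^3 = 8).
Keep just the words that open with v1:
  the word v1v2v3v4 carries sign -1 and contributes -[[[v1, v2], v3], v4]
  the word v1v2v4v3 carries sign +1 and contributes +[[[v1, v2], v4], v3]

-[[[v1, v2], v3], v4] + [[[v1, v2], v4], v3]


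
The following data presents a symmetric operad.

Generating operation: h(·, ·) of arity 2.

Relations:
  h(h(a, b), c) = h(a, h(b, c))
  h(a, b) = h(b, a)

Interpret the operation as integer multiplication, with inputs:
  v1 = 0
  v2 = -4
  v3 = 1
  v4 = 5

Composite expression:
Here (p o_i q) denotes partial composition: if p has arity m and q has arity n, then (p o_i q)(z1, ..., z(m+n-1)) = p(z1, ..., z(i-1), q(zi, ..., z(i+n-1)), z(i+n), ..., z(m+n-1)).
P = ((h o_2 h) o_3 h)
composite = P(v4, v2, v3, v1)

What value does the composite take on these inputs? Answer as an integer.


0

h(v3, v1) = 0
h(v2, h(v3, v1)) = 0
h(v4, h(v2, h(v3, v1))) = 0


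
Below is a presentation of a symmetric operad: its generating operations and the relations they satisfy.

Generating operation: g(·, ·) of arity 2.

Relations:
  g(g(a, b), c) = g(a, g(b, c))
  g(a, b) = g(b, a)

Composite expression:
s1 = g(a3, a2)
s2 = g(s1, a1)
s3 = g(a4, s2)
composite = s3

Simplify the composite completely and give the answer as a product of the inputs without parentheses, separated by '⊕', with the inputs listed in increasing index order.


With g associative and commutative, the a-input set is all that matters.
g(a3, a2) linearizes to a3 ⊕ a2
g(g(a3, a2), a1) linearizes to a3 ⊕ a2 ⊕ a1
g(a4, g(g(a3, a2), a1)) linearizes to a4 ⊕ a3 ⊕ a2 ⊕ a1
reordering the factors by index: a1 ⊕ a2 ⊕ a3 ⊕ a4

a1 ⊕ a2 ⊕ a3 ⊕ a4


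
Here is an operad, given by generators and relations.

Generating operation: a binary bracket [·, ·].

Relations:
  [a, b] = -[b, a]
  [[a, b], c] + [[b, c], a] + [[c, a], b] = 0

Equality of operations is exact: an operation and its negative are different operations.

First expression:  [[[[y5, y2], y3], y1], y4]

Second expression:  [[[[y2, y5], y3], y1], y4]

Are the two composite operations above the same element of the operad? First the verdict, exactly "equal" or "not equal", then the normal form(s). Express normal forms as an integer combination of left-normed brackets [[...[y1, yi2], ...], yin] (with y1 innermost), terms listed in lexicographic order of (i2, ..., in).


not equal; the first gives [[[[y1, y2], y5], y3], y4] - [[[[y1, y3], y2], y5], y4] + [[[[y1, y3], y5], y2], y4] - [[[[y1, y5], y2], y3], y4] and the second -[[[[y1, y2], y5], y3], y4] + [[[[y1, y3], y2], y5], y4] - [[[[y1, y3], y5], y2], y4] + [[[[y1, y5], y2], y3], y4]

The first composite normalizes to [[[[y1, y2], y5], y3], y4] - [[[[y1, y3], y2], y5], y4] + [[[[y1, y3], y5], y2], y4] - [[[[y1, y5], y2], y3], y4]
The second composite normalizes to -[[[[y1, y2], y5], y3], y4] + [[[[y1, y3], y2], y5], y4] - [[[[y1, y3], y5], y2], y4] + [[[[y1, y5], y2], y3], y4]
Distinct normal forms: not equal.


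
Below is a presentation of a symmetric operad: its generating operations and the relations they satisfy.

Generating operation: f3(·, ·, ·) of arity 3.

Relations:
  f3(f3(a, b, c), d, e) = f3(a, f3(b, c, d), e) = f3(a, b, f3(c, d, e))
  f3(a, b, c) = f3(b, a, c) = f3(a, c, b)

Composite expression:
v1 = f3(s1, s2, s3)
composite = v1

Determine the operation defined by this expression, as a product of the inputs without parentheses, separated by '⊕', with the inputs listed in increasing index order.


s1 ⊕ s2 ⊕ s3

Shape and order are irrelevant to f3; the s-input set decides.
f3(s1, s2, s3) collapses to s1 ⊕ s2 ⊕ s3
reordering the factors by index: s1 ⊕ s2 ⊕ s3


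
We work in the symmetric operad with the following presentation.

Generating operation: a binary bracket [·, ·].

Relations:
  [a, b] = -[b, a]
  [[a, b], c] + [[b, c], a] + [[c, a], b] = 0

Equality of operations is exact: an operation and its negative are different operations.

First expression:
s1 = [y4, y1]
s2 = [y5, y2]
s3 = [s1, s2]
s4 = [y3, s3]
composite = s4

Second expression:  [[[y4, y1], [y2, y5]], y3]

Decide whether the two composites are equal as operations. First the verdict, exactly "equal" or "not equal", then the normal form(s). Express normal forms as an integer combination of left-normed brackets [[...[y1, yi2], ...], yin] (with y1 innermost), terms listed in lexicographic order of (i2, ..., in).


equal: each reduces to -[[[[y1, y4], y2], y5], y3] + [[[[y1, y4], y5], y2], y3]

Reducing the first expression gives -[[[[y1, y4], y2], y5], y3] + [[[[y1, y4], y5], y2], y3]
Reducing the second expression gives -[[[[y1, y4], y2], y5], y3] + [[[[y1, y4], y5], y2], y3]
Same normal form: equal.


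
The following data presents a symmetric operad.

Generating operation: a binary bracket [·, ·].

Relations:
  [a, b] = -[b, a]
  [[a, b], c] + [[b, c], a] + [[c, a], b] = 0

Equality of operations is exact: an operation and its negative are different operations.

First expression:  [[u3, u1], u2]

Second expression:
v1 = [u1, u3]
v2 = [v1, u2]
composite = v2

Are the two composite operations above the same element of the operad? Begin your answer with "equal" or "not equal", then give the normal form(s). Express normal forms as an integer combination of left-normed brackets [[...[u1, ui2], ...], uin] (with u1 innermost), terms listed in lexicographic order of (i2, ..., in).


not equal; the first gives -[[u1, u3], u2] and the second [[u1, u3], u2]


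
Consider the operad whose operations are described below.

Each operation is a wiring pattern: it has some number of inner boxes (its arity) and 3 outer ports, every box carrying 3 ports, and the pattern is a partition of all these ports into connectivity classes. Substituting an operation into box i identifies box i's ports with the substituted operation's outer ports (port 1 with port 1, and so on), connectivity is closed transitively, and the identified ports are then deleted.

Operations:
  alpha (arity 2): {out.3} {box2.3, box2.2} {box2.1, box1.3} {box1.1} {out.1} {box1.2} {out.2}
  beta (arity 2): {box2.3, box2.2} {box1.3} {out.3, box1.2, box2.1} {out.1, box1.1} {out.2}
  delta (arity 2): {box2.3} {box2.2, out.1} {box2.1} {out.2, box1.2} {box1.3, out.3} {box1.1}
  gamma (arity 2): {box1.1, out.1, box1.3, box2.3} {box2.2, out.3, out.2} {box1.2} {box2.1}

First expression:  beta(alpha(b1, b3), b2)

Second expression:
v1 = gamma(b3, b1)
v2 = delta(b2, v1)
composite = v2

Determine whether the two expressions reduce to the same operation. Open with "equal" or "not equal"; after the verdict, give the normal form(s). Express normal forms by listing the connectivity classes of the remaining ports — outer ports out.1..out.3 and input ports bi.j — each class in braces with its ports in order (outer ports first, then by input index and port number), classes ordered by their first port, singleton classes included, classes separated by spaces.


not equal — first {out.1} {out.2} {out.3, b2.1} {b1.1} {b1.2} {b1.3, b3.1} {b2.2, b2.3} {b3.2, b3.3}, second {out.1, b1.2} {out.2, b2.2} {out.3, b2.3} {b1.1} {b1.3, b3.1, b3.3} {b2.1} {b3.2}

Normal form of the first expression: {out.1} {out.2} {out.3, b2.1} {b1.1} {b1.2} {b1.3, b3.1} {b2.2, b2.3} {b3.2, b3.3}
Normal form of the second expression: {out.1, b1.2} {out.2, b2.2} {out.3, b2.3} {b1.1} {b1.3, b3.1, b3.3} {b2.1} {b3.2}
No match — not equal.


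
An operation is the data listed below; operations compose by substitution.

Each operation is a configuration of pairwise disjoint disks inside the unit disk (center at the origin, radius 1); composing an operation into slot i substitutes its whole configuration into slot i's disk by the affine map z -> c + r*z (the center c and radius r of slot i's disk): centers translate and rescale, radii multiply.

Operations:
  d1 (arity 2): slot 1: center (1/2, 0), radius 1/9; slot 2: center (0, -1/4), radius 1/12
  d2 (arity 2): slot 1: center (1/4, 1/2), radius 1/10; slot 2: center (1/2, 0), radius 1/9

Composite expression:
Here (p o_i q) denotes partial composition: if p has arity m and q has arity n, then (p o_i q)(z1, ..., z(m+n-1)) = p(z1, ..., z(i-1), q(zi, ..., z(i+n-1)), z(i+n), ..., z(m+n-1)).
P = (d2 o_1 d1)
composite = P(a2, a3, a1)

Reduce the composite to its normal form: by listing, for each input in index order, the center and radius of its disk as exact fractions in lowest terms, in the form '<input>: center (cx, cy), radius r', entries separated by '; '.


a1: center (1/2, 0), radius 1/9; a2: center (3/10, 1/2), radius 1/90; a3: center (1/4, 19/40), radius 1/120

Below d2, radii multiply path by path; the a-disk centers shift.
a2: after 2 affine steps, its disk has center (3/10, 1/2), radius 1/90
a3: after 2 affine steps, its disk has center (1/4, 19/40), radius 1/120
a1: after 1 affine step, its disk has center (1/2, 0), radius 1/9


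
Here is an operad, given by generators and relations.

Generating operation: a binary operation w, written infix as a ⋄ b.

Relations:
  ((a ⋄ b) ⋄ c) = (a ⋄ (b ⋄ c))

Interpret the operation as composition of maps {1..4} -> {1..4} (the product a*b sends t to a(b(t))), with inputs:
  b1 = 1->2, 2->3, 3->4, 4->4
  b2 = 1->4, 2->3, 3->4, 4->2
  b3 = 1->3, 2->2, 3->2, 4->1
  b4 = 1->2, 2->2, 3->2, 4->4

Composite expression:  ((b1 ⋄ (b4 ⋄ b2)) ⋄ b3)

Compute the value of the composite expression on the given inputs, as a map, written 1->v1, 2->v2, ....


1->4, 2->3, 3->3, 4->4


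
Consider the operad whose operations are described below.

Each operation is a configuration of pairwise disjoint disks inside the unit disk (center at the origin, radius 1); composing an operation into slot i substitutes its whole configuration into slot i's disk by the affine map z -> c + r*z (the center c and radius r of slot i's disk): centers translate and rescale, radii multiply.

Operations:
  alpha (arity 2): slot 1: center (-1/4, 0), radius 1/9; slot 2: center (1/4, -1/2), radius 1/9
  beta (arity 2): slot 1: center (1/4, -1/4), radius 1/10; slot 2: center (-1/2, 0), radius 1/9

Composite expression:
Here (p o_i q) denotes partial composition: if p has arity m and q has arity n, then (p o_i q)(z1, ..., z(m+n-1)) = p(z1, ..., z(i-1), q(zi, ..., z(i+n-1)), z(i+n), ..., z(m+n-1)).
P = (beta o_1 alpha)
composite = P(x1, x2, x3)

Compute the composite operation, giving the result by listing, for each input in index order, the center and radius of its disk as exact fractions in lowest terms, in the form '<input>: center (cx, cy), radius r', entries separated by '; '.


x1: center (9/40, -1/4), radius 1/90; x2: center (11/40, -3/10), radius 1/90; x3: center (-1/2, 0), radius 1/9

Each x-disk chains the slot maps above it in beta; radii multiply.
x1: after 2 affine steps, its disk has center (9/40, -1/4), radius 1/90
x2: after 2 affine steps, its disk has center (11/40, -3/10), radius 1/90
x3: after 1 affine step, its disk has center (-1/2, 0), radius 1/9


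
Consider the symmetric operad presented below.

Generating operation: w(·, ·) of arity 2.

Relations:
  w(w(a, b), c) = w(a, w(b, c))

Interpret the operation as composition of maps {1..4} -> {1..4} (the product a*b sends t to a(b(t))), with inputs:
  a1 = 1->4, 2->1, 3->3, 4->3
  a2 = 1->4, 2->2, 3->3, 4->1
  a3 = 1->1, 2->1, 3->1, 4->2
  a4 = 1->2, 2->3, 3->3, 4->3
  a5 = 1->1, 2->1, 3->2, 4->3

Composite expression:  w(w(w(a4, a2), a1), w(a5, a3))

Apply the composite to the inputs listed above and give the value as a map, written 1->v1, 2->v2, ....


1->2, 2->2, 3->2, 4->2

w(a4, a2) = 1->3, 2->3, 3->3, 4->2
w(w(a4, a2), a1) = 1->2, 2->3, 3->3, 4->3
w(a5, a3) = 1->1, 2->1, 3->1, 4->1
w(w(w(a4, a2), a1), w(a5, a3)) = 1->2, 2->2, 3->2, 4->2


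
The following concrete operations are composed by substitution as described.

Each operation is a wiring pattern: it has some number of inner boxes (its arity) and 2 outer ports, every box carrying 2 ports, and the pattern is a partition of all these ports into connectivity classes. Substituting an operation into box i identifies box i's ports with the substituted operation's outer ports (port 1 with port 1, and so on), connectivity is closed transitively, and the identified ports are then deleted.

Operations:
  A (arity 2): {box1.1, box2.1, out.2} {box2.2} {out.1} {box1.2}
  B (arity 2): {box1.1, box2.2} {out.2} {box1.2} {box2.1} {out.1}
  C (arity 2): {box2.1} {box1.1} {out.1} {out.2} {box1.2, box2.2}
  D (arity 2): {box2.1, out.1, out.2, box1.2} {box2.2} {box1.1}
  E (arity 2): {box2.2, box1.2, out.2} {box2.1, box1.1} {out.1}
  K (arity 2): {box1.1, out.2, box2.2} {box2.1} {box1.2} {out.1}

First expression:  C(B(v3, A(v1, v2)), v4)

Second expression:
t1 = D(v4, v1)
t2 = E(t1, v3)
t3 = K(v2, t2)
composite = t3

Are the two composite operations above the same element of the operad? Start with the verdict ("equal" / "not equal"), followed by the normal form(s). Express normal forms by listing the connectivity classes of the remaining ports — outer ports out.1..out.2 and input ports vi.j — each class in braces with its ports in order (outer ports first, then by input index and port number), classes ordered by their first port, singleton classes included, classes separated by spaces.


not equal; first: {out.1} {out.2} {v1.1, v2.1, v3.1} {v1.2} {v2.2} {v3.2} {v4.1} {v4.2}; second: {out.1} {out.2, v1.1, v2.1, v3.1, v3.2, v4.2} {v1.2} {v2.2} {v4.1}

In normal form, the first expression is {out.1} {out.2} {v1.1, v2.1, v3.1} {v1.2} {v2.2} {v3.2} {v4.1} {v4.2}
In normal form, the second expression is {out.1} {out.2, v1.1, v2.1, v3.1, v3.2, v4.2} {v1.2} {v2.2} {v4.1}
They disagree, so not equal.


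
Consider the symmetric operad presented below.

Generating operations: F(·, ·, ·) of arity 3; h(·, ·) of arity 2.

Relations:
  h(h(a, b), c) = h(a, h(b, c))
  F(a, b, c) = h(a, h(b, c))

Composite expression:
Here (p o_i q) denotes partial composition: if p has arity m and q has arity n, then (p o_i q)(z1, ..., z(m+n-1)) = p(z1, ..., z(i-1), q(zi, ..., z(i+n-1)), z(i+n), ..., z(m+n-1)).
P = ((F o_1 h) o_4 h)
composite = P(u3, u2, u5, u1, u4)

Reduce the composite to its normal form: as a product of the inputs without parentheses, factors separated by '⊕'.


All parenthesizations of F agree; list the u-inputs left to right.
h(u3, u2) linearizes to u3 ⊕ u2
h(u1, u4) linearizes to u1 ⊕ u4
F(h(u3, u2), u5, h(u1, u4)) linearizes to u3 ⊕ u2 ⊕ u5 ⊕ u1 ⊕ u4

u3 ⊕ u2 ⊕ u5 ⊕ u1 ⊕ u4


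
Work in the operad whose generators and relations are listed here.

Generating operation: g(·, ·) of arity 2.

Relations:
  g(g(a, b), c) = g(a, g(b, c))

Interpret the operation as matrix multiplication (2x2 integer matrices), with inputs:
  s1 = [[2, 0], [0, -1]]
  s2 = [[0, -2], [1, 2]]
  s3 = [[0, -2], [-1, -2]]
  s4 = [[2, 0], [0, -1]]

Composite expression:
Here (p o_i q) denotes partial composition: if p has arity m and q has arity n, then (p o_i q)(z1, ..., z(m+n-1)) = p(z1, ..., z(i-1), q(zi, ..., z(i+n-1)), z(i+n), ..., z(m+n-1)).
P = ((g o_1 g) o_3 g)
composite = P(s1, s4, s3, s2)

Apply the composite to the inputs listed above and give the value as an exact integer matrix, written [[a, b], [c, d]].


g(s1, s4) = [[4, 0], [0, 1]]
g(s3, s2) = [[-2, -4], [-2, -2]]
g(g(s1, s4), g(s3, s2)) = [[-8, -16], [-2, -2]]

[[-8, -16], [-2, -2]]


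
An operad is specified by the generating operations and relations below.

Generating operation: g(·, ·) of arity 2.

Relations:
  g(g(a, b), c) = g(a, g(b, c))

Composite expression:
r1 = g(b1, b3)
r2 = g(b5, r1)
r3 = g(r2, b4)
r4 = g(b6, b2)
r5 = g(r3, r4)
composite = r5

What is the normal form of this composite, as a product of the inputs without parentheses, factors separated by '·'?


b5 · b1 · b3 · b4 · b6 · b2

The g-tree's shape is irrelevant; the b-reading-order decides.
g(b1, b3) reduces to b1 · b3
g(b5, g(b1, b3)) reduces to b5 · b1 · b3
g(g(b5, g(b1, b3)), b4) reduces to b5 · b1 · b3 · b4
g(b6, b2) reduces to b6 · b2
g(g(g(b5, g(b1, b3)), b4), g(b6, b2)) reduces to b5 · b1 · b3 · b4 · b6 · b2


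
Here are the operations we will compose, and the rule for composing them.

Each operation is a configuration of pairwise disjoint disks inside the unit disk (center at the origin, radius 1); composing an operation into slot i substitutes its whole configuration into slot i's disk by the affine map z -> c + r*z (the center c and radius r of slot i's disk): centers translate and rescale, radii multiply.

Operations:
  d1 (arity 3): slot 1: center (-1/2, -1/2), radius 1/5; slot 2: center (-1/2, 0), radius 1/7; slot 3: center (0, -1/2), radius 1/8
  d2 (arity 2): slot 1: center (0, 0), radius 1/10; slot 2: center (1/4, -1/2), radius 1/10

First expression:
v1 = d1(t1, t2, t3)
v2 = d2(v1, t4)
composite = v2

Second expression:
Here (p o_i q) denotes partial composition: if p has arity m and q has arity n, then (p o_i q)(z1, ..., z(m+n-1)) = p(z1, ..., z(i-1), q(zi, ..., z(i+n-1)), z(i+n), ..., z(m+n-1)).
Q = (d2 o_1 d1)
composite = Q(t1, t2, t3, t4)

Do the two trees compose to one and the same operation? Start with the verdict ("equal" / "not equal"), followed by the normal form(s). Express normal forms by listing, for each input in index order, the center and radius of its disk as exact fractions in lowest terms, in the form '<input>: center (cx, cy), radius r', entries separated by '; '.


equal — both sides give t1: center (-1/20, -1/20), radius 1/50; t2: center (-1/20, 0), radius 1/70; t3: center (0, -1/20), radius 1/80; t4: center (1/4, -1/2), radius 1/10

The first expression, normalized: t1: center (-1/20, -1/20), radius 1/50; t2: center (-1/20, 0), radius 1/70; t3: center (0, -1/20), radius 1/80; t4: center (1/4, -1/2), radius 1/10
The second expression, normalized: t1: center (-1/20, -1/20), radius 1/50; t2: center (-1/20, 0), radius 1/70; t3: center (0, -1/20), radius 1/80; t4: center (1/4, -1/2), radius 1/10
Same normal form: equal.


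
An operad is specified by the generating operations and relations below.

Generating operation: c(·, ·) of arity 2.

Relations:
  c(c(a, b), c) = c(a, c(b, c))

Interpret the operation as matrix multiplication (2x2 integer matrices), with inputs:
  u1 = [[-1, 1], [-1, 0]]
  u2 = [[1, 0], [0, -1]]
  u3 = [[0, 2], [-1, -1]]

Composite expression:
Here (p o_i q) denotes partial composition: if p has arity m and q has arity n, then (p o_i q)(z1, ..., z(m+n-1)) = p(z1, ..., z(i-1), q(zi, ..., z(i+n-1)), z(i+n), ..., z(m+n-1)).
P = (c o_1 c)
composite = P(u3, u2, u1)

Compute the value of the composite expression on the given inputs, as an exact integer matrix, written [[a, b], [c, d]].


[[2, 0], [0, -1]]

c(u3, u2) = [[0, -2], [-1, 1]]
c(c(u3, u2), u1) = [[2, 0], [0, -1]]


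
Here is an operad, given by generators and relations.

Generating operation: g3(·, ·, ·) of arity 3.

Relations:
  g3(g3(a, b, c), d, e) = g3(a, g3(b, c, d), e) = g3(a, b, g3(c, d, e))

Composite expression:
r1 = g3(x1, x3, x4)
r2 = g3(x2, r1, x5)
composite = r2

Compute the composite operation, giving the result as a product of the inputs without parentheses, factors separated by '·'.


x2 · x1 · x3 · x4 · x5

The g3-tree's shape is irrelevant; the x-reading-order decides.
g3(x1, x3, x4) collapses to x1 · x3 · x4
g3(x2, g3(x1, x3, x4), x5) collapses to x2 · x1 · x3 · x4 · x5


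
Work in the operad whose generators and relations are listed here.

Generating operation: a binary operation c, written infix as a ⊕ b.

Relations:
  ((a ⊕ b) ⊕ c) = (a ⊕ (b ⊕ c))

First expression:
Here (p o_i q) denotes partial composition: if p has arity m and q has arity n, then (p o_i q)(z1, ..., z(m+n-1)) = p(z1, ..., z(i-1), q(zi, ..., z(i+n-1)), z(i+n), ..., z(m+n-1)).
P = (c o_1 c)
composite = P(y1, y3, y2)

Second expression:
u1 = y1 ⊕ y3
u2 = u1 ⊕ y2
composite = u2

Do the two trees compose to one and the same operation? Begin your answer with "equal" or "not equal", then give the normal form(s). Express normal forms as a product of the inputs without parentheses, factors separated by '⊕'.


equal; the common form is y1 ⊕ y3 ⊕ y2

Reducing the first expression gives y1 ⊕ y3 ⊕ y2
Reducing the second expression gives y1 ⊕ y3 ⊕ y2
Same normal form: equal.


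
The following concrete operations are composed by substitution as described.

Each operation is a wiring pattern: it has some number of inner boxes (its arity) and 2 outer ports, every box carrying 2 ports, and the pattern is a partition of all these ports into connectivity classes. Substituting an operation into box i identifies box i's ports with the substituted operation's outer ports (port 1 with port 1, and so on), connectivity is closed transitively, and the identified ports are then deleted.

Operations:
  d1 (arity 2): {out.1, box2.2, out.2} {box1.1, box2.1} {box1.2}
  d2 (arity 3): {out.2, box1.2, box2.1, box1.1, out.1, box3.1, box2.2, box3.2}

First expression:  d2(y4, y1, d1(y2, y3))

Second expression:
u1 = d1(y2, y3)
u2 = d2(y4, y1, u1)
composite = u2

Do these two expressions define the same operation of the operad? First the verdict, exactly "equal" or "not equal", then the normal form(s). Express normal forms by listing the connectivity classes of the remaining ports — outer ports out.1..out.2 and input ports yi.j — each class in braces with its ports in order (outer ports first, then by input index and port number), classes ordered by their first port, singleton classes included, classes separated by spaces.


The first expression reduces to {out.1, out.2, y1.1, y1.2, y3.2, y4.1, y4.2} {y2.1, y3.1} {y2.2}
The second expression reduces to {out.1, out.2, y1.1, y1.2, y3.2, y4.1, y4.2} {y2.1, y3.1} {y2.2}
Identical normal forms: equal.

equal; the common form is {out.1, out.2, y1.1, y1.2, y3.2, y4.1, y4.2} {y2.1, y3.1} {y2.2}


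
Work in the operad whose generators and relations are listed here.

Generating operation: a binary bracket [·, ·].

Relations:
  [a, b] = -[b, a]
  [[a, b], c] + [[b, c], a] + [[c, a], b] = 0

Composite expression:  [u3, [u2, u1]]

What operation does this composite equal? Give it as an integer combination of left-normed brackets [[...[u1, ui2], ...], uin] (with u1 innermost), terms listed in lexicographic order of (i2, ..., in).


[[u1, u2], u3]

In the tensor algebra, words opening u1 carry the u1-anchored form.
Composite bracket: [u3, [u2, u1]]
Under [a, b] = ab - ba we get 4 signed associative words (2^2 = 4).
Words beginning with u1 determine it all:
  from u1u2u3, sign +1: term +[[u1, u2], u3]


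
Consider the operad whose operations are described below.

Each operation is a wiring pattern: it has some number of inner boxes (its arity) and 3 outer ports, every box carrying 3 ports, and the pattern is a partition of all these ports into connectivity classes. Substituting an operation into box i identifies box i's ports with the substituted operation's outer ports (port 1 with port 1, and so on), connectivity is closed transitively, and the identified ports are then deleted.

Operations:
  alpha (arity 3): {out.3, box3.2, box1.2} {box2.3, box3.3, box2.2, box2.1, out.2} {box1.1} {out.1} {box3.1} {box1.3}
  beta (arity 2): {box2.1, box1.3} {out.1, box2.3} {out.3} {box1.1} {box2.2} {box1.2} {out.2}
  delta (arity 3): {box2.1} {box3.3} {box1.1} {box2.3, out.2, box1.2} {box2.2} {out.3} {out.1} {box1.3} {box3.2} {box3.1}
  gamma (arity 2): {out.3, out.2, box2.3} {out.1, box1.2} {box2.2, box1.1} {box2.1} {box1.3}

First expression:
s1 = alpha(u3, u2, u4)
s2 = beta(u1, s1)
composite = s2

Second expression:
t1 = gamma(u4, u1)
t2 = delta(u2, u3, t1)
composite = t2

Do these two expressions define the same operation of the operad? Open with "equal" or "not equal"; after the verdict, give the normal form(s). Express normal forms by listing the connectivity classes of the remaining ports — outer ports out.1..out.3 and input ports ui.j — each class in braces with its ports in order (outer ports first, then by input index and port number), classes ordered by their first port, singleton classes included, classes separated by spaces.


not equal; the first gives {out.1, u3.2, u4.2} {out.2} {out.3} {u1.1} {u1.2} {u1.3} {u2.1, u2.2, u2.3, u4.3} {u3.1} {u3.3} {u4.1} and the second {out.1} {out.2, u2.2, u3.3} {out.3} {u1.1} {u1.2, u4.1} {u1.3} {u2.1} {u2.3} {u3.1} {u3.2} {u4.2} {u4.3}

In normal form, the first expression is {out.1, u3.2, u4.2} {out.2} {out.3} {u1.1} {u1.2} {u1.3} {u2.1, u2.2, u2.3, u4.3} {u3.1} {u3.3} {u4.1}
In normal form, the second expression is {out.1} {out.2, u2.2, u3.3} {out.3} {u1.1} {u1.2, u4.1} {u1.3} {u2.1} {u2.3} {u3.1} {u3.2} {u4.2} {u4.3}
No match — not equal.


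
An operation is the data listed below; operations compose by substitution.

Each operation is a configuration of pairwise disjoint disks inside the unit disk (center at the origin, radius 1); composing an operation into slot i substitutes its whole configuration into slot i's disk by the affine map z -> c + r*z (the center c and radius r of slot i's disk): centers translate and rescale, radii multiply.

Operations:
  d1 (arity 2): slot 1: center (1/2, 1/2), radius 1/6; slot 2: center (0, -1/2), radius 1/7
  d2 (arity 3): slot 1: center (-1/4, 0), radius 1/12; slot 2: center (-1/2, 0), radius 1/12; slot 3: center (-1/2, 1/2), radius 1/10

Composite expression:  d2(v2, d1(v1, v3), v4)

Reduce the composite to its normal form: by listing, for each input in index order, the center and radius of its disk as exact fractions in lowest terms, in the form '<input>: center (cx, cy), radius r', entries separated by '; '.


v1: center (-11/24, 1/24), radius 1/72; v2: center (-1/4, 0), radius 1/12; v3: center (-1/2, -1/24), radius 1/84; v4: center (-1/2, 1/2), radius 1/10

Follow each v-input down from d2: c' goes to c + r*c', radius to r*r'.
input v2: applying the 1 nested substitution gives center (-1/4, 0), radius 1/12
input v1: applying the 2 nested substitutions gives center (-11/24, 1/24), radius 1/72
input v3: applying the 2 nested substitutions gives center (-1/2, -1/24), radius 1/84
input v4: applying the 1 nested substitution gives center (-1/2, 1/2), radius 1/10


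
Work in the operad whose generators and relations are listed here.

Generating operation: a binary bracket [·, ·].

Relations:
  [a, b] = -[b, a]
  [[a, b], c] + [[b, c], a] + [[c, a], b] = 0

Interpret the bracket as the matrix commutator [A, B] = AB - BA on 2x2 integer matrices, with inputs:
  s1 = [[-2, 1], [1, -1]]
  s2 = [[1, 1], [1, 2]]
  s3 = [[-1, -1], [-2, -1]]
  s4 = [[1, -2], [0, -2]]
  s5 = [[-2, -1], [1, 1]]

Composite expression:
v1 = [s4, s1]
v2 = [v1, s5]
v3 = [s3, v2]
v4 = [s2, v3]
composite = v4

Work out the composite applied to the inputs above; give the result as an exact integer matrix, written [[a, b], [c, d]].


[[12, 2], [10, -12]]

[s4, s1] = [[-2, 1], [-3, 2]]
[[s4, s1], s5] = [[-2, 7], [13, 2]]
[s3, [[s4, s1], s5]] = [[1, -4], [8, -1]]
[s2, [s3, [[s4, s1], s5]]] = [[12, 2], [10, -12]]


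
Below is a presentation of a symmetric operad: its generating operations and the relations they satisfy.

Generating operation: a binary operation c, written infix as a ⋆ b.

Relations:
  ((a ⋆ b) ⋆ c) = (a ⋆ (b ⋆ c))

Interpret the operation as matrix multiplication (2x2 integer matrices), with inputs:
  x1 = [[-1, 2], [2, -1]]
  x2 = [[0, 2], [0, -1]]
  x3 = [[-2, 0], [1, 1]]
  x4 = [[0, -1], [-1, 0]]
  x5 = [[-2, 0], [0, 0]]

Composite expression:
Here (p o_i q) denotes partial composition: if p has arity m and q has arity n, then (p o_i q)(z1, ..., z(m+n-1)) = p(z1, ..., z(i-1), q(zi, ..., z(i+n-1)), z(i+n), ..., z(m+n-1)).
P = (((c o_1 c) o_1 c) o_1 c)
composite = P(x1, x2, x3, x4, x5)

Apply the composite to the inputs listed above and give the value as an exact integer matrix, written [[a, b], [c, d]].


[[-8, 0], [10, 0]]


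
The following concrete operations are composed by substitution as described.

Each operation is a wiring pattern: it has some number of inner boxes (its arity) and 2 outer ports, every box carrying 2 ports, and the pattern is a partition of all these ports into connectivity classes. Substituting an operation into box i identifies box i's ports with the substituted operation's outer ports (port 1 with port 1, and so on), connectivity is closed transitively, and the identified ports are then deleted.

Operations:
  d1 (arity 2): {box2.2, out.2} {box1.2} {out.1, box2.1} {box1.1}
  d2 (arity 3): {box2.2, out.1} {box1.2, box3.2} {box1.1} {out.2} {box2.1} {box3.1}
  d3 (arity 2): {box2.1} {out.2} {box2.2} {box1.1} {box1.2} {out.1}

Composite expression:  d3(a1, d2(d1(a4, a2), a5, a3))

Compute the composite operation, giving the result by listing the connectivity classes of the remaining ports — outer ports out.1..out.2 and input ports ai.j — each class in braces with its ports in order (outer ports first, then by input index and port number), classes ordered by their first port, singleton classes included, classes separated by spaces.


Treat the ports identified at d3 as solder joints: merge, then drop.
composing d1 on (a4, a2), with out.j its own outer ports: {out.1, a2.1} {out.2, a2.2} {a4.1} {a4.2}
composing d2 on (a4, a2, a5, a3), with out.j its own outer ports: {out.1, a5.2} {out.2} {a2.1} {a2.2, a3.2} {a3.1} {a4.1} {a4.2} {a5.1}
composing d3 on (a1, a4, a2, a5, a3), with out.j its own outer ports: {out.1} {out.2} {a1.1} {a1.2} {a2.1} {a2.2, a3.2} {a3.1} {a4.1} {a4.2} {a5.1} {a5.2}

{out.1} {out.2} {a1.1} {a1.2} {a2.1} {a2.2, a3.2} {a3.1} {a4.1} {a4.2} {a5.1} {a5.2}


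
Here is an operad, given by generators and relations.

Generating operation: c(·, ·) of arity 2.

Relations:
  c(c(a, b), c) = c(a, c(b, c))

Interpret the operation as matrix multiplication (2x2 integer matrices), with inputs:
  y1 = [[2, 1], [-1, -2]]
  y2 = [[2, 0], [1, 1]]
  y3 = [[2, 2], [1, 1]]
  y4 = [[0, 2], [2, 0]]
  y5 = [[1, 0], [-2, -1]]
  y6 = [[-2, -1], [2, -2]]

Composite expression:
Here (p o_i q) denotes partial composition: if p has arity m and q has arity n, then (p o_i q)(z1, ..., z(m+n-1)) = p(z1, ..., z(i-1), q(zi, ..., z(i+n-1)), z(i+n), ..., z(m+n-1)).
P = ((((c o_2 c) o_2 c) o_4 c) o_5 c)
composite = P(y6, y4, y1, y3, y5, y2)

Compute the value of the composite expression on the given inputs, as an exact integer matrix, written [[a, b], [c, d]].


[[-18, -6], [108, 36]]

c(y4, y1) = [[-2, -4], [4, 2]]
c(y5, y2) = [[2, 0], [-5, -1]]
c(y3, c(y5, y2)) = [[-6, -2], [-3, -1]]
c(c(y4, y1), c(y3, c(y5, y2))) = [[24, 8], [-30, -10]]
c(y6, c(c(y4, y1), c(y3, c(y5, y2)))) = [[-18, -6], [108, 36]]


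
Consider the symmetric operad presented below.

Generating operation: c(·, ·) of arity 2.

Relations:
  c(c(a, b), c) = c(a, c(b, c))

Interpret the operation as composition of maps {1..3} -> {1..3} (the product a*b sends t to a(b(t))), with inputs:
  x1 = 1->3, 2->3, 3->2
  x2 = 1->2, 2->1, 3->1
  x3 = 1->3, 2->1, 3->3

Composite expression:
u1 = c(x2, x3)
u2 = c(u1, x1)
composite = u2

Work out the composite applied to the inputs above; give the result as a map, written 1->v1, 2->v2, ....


1->1, 2->1, 3->2


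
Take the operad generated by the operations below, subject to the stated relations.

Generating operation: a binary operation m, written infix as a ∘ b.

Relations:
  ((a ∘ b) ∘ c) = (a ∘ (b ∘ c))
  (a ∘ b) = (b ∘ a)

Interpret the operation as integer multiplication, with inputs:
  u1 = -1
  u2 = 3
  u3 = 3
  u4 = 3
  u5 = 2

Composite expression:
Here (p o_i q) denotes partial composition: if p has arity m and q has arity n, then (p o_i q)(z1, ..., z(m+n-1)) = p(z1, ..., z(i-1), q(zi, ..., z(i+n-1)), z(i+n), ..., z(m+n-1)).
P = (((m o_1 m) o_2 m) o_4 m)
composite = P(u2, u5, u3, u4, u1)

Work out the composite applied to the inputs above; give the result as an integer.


-54

(u5 ∘ u3) = 6
(u2 ∘ (u5 ∘ u3)) = 18
(u4 ∘ u1) = -3
((u2 ∘ (u5 ∘ u3)) ∘ (u4 ∘ u1)) = -54


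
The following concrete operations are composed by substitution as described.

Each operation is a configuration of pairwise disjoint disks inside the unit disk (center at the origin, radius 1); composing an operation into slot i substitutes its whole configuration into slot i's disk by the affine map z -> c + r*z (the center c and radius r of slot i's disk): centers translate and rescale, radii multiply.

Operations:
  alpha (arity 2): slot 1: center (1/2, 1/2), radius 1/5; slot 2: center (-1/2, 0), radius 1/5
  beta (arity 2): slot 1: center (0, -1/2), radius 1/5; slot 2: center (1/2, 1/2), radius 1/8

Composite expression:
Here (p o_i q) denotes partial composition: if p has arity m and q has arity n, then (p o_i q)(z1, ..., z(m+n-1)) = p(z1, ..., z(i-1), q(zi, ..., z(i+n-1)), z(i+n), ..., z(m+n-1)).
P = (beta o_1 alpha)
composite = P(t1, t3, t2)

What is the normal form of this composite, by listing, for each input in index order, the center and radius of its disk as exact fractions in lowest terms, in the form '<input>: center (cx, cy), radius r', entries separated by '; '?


t1: center (1/10, -2/5), radius 1/25; t2: center (1/2, 1/2), radius 1/8; t3: center (-1/10, -1/2), radius 1/25

Affine substitution under beta: radii multiply and t-centers shift.
input t1: composing its 2 substitution steps yields center (1/10, -2/5), radius 1/25
input t3: composing its 2 substitution steps yields center (-1/10, -1/2), radius 1/25
input t2: composing its 1 substitution step yields center (1/2, 1/2), radius 1/8


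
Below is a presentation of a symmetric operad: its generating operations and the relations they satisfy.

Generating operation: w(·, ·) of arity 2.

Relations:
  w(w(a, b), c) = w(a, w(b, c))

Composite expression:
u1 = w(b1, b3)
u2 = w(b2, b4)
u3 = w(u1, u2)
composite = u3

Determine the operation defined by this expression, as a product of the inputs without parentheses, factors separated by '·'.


b1 · b3 · b2 · b4

All parenthesizations of w agree; list the b-inputs left to right.
w(b1, b3) collapses to b1 · b3
w(b2, b4) collapses to b2 · b4
w(w(b1, b3), w(b2, b4)) collapses to b1 · b3 · b2 · b4


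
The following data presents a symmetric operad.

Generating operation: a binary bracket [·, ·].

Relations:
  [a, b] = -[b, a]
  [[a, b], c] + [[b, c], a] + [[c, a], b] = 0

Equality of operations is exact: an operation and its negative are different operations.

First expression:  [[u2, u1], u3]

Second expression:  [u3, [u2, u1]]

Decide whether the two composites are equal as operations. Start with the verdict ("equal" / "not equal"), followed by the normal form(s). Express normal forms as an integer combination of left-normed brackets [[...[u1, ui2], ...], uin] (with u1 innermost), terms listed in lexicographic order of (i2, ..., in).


The first expression reduces to -[[u1, u2], u3]
The second expression reduces to [[u1, u2], u3]
The normal forms differ: not equal.

not equal: they reduce to -[[u1, u2], u3] and [[u1, u2], u3]


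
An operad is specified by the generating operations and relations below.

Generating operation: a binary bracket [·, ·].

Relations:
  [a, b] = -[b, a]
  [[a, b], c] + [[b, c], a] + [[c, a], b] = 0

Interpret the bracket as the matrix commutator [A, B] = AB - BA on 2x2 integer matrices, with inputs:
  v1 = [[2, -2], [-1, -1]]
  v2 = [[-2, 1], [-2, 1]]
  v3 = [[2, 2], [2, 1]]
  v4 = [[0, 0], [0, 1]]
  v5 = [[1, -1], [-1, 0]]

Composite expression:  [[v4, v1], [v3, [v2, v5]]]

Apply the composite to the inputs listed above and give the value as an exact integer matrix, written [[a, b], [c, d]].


[v4, v1] = [[0, 2], [-1, 0]]
[v2, v5] = [[-3, 2], [-5, 3]]
[v3, [v2, v5]] = [[-14, 14], [-7, 14]]
[[v4, v1], [v3, [v2, v5]]] = [[0, 56], [28, 0]]

[[0, 56], [28, 0]]


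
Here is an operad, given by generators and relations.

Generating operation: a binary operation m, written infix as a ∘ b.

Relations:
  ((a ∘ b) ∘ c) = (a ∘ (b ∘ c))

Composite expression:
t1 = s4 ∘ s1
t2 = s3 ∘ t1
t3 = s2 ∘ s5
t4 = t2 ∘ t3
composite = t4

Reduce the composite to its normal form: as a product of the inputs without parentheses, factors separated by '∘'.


s3 ∘ s4 ∘ s1 ∘ s2 ∘ s5

Every regrouping of m is equal, so read the s-inputs in written order.
(s4 ∘ s1) flattens to s4 ∘ s1
(s3 ∘ (s4 ∘ s1)) flattens to s3 ∘ s4 ∘ s1
(s2 ∘ s5) flattens to s2 ∘ s5
((s3 ∘ (s4 ∘ s1)) ∘ (s2 ∘ s5)) flattens to s3 ∘ s4 ∘ s1 ∘ s2 ∘ s5
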